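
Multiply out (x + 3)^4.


Expand (x + 3)^4 by repeated multiplication:
  (x + 3)^2 = x^2 + 6x + 9
  (x + 3)^3 = x^3 + 9x^2 + 27x + 27
= x^4 + 12x^3 + 54x^2 + 108x + 81


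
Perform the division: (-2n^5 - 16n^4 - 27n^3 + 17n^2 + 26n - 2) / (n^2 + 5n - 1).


(-2n^5 - 16n^4 - 27n^3 + 17n^2 + 26n - 2) / (n^2 + 5n - 1)
Step 1: -2n^3 * (n^2 + 5n - 1) = -2n^5 - 10n^4 + 2n^3; subtract.
Step 2: -6n^2 * (n^2 + 5n - 1) = -6n^4 - 30n^3 + 6n^2; subtract.
Step 3: n * (n^2 + 5n - 1) = n^3 + 5n^2 - n; subtract.
Step 4: 6 * (n^2 + 5n - 1) = 6n^2 + 30n - 6; subtract.
Quotient: -2n^3 - 6n^2 + n + 6, Remainder: -3n + 4


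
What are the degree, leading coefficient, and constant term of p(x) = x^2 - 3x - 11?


Highest power of x is 2, with coefficient 1. Constant term is -11.
Degree = 2, leading coefficient = 1, constant term = -11


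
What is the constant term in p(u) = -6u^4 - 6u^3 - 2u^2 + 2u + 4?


Read off the constant term: 4


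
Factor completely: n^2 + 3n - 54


Roots satisfy r1 + r2 = -b/a = -3 and r1*r2 = c/a = -54.
So r1 = 6, r2 = -9.
n^2 + 3n - 54 = (n - r1)(n - r2) = (n - 6)(n + 9)


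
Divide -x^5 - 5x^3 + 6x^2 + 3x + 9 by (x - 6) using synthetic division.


Synthetic division with c = 6. Coefficients: -1, 0, -5, 6, 3, 9
Bring down -1.
  -1 * 6 = -6; -6 + 0 = -6
  -6 * 6 = -36; -36 - 5 = -41
  -41 * 6 = -246; -246 + 6 = -240
  -240 * 6 = -1440; -1440 + 3 = -1437
  -1437 * 6 = -8622; -8622 + 9 = -8613
Quotient: -x^4 - 6x^3 - 41x^2 - 240x - 1437, Remainder: -8613


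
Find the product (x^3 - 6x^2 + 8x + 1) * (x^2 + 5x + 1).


Distribute each term of the first polynomial:
  (x^3)(x^2 + 5x + 1) = x^5 + 5x^4 + x^3
  (-6x^2)(x^2 + 5x + 1) = -6x^4 - 30x^3 - 6x^2
  (8x)(x^2 + 5x + 1) = 8x^3 + 40x^2 + 8x
  (1)(x^2 + 5x + 1) = x^2 + 5x + 1
Sum: x^5 - x^4 - 21x^3 + 35x^2 + 13x + 1


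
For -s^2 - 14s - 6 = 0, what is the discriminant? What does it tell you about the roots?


D = b^2 - 4ac = (-14)^2 - 4(-1)(-6) = 196 - 24 = 172
Since D > 0: two distinct irrational roots


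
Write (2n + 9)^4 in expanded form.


Expand (2n + 9)^4 by repeated multiplication:
  (2n + 9)^2 = 4n^2 + 36n + 81
  (2n + 9)^3 = 8n^3 + 108n^2 + 486n + 729
= 16n^4 + 288n^3 + 1944n^2 + 5832n + 6561


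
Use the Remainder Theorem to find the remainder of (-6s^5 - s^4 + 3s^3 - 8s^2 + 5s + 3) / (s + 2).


By the Remainder Theorem, the remainder equals p(-2):
  -6*(-2)^5 = 192
  -1*(-2)^4 = -16
  3*(-2)^3 = -24
  -8*(-2)^2 = -32
  5*(-2)^1 = -10
  constant: 3
Sum: 192 - 16 - 24 - 32 - 10 + 3 = 113


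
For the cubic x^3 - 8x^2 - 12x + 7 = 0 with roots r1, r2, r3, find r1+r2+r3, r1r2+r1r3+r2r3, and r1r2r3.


Monic cubic x^3+bx^2+cx+d=0: sum=-b, pairwise sum=c, product=-d.
b=-8, c=-12, d=7
r1+r2+r3 = 8
r1r2+r1r3+r2r3 = -12
r1r2r3 = -7


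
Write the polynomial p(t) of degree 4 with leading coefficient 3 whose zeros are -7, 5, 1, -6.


p(t) = 3(t + 7)(t - 5)(t - 1)(t + 6)
Expand: 3t^4 + 21t^3 - 93t^2 - 561t + 630


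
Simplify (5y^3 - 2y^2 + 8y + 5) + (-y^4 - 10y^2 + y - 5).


Align terms by degree and add:
  5y^3 - 2y^2 + 8y + 5
  -y^4 - 10y^2 + y - 5
= -y^4 + 5y^3 - 12y^2 + 9y


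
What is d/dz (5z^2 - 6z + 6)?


Apply the power rule term by term:
  d/dz(5z^2) = 10z
  d/dz(-6z) = -6
  d/dz(6) = 0
p'(z) = 10z - 6


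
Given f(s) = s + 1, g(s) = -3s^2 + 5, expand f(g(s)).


Substitute g(s) into f:
f(g(s)) = 1*(-3s^2 + 5) + 1
Expand and combine: -3s^2 + 6


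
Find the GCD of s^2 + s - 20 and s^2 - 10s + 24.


Factor each:
  s^2 + s - 20 = (s - 4)(s + 5)
  s^2 - 10s + 24 = (s - 4)(s - 6)
Common monic factor: s - 4


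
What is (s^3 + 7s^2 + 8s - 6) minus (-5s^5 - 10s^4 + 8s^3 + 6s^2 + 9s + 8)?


Distribute the minus sign:
  (s^3 + 7s^2 + 8s - 6)
- (-5s^5 - 10s^4 + 8s^3 + 6s^2 + 9s + 8)
Negate second polynomial: 5s^5 + 10s^4 - 8s^3 - 6s^2 - 9s - 8
Add: 5s^5 + 10s^4 - 7s^3 + s^2 - s - 14


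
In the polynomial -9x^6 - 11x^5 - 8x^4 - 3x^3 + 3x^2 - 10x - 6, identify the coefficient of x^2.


Read off the coefficient of x^2: 3


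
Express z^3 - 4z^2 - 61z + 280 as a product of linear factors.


Try integer roots (divisors of 280). z=5: p(5)=0.
Divide out (z - 5): quotient is z^2 + z - 56.
Factor the quadratic: (z + 8)(z - 7)
Result: (z - 5)(z + 8)(z - 7)


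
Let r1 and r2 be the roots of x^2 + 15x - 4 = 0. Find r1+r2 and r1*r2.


For ax^2+bx+c=0: sum = -b/a, product = c/a.
a=1, b=15, c=-4
Sum = -(15)/1 = -15
Product = (-4)/1 = -4


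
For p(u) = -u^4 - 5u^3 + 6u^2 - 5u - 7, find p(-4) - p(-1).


p(-4) = 173
p(-1) = 8
p(-4) - p(-1) = 173 - 8 = 165


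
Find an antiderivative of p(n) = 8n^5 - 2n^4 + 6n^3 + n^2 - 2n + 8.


Reverse power rule on each term:
  ∫ 8n^5 dn = (4/3)n^6
  ∫ -2n^4 dn = -(2/5)n^5
  ∫ 6n^3 dn = (3/2)n^4
  ∫ n^2 dn = (1/3)n^3
  ∫ -2n dn = -n^2
  ∫ 8 dn = 8n
F(n) = (4/3)n^6 - (2/5)n^5 + (3/2)n^4 + (1/3)n^3 - n^2 + 8n + C


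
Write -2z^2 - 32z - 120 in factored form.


Roots satisfy r1 + r2 = -b/a = -16 and r1*r2 = c/a = 60.
So r1 = -6, r2 = -10.
-2z^2 - 32z - 120 = -2(z - r1)(z - r2) = -2(z + 6)(z + 10)


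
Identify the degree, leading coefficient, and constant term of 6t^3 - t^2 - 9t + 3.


Highest power of t is 3, with coefficient 6. Constant term is 3.
Degree = 3, leading coefficient = 6, constant term = 3


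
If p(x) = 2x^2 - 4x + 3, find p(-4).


Using direct substitution:
  2 * (-4)^2 = 32
  -4 * (-4)^1 = 16
  constant: 3
Sum = 32 + 16 + 3 = 51


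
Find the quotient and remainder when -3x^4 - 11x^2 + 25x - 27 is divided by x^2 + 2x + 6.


(-3x^4 - 11x^2 + 25x - 27) / (x^2 + 2x + 6)
Step 1: -3x^2 * (x^2 + 2x + 6) = -3x^4 - 6x^3 - 18x^2; subtract.
Step 2: 6x * (x^2 + 2x + 6) = 6x^3 + 12x^2 + 36x; subtract.
Step 3: -5 * (x^2 + 2x + 6) = -5x^2 - 10x - 30; subtract.
Quotient: -3x^2 + 6x - 5, Remainder: -x + 3


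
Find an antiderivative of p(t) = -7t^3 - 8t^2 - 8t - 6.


Reverse power rule on each term:
  ∫ -7t^3 dt = -(7/4)t^4
  ∫ -8t^2 dt = -(8/3)t^3
  ∫ -8t dt = -4t^2
  ∫ -6 dt = -6t
F(t) = -(7/4)t^4 - (8/3)t^3 - 4t^2 - 6t + C


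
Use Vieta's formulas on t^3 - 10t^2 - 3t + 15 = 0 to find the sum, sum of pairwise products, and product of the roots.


Monic cubic t^3+bt^2+ct+d=0: sum=-b, pairwise sum=c, product=-d.
b=-10, c=-3, d=15
r1+r2+r3 = 10
r1r2+r1r3+r2r3 = -3
r1r2r3 = -15


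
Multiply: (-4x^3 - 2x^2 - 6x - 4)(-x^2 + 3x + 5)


Distribute each term of the first polynomial:
  (-4x^3)(-x^2 + 3x + 5) = 4x^5 - 12x^4 - 20x^3
  (-2x^2)(-x^2 + 3x + 5) = 2x^4 - 6x^3 - 10x^2
  (-6x)(-x^2 + 3x + 5) = 6x^3 - 18x^2 - 30x
  (-4)(-x^2 + 3x + 5) = 4x^2 - 12x - 20
Sum: 4x^5 - 10x^4 - 20x^3 - 24x^2 - 42x - 20


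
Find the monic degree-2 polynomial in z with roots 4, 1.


p(z) = (z - 4)(z - 1)
Expand: z^2 - 5z + 4


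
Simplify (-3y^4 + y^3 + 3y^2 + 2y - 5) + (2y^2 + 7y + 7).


Align terms by degree and add:
  -3y^4 + y^3 + 3y^2 + 2y - 5
+ 2y^2 + 7y + 7
= -3y^4 + y^3 + 5y^2 + 9y + 2


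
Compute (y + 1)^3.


Expand (y + 1)^3 by repeated multiplication:
  (y + 1)^2 = y^2 + 2y + 1
= y^3 + 3y^2 + 3y + 1


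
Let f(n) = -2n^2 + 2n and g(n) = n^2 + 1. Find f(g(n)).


Substitute g(n) into f:
f(g(n)) = -2*(n^2 + 1)^2 + 2*(n^2 + 1)
(n^2 + 1)^2 = n^4 + 2n^2 + 1
Expand and combine: -2n^4 - 2n^2


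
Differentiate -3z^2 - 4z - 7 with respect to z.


Apply the power rule term by term:
  d/dz(-3z^2) = -6z
  d/dz(-4z) = -4
  d/dz(-7) = 0
p'(z) = -6z - 4


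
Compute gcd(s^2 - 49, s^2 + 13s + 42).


Factor each:
  s^2 - 49 = (s + 7)(s - 7)
  s^2 + 13s + 42 = (s + 7)(s + 6)
Common monic factor: s + 7


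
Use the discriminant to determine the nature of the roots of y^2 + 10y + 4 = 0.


D = b^2 - 4ac = (10)^2 - 4(1)(4) = 100 - 16 = 84
Since D > 0: two distinct irrational roots


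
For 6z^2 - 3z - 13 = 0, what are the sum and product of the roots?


For az^2+bz+c=0: sum = -b/a, product = c/a.
a=6, b=-3, c=-13
Sum = -(-3)/6 = 1/2
Product = (-13)/6 = -13/6


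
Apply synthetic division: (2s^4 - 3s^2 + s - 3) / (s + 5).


Synthetic division with c = -5. Coefficients: 2, 0, -3, 1, -3
Bring down 2.
  2 * -5 = -10; -10 + 0 = -10
  -10 * -5 = 50; 50 - 3 = 47
  47 * -5 = -235; -235 + 1 = -234
  -234 * -5 = 1170; 1170 - 3 = 1167
Quotient: 2s^3 - 10s^2 + 47s - 234, Remainder: 1167


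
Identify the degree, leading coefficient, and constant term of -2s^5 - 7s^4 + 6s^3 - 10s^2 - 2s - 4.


Highest power of s is 5, with coefficient -2. Constant term is -4.
Degree = 5, leading coefficient = -2, constant term = -4


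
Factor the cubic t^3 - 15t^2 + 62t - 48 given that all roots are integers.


Try integer roots (divisors of -48). t=8: p(8)=0.
Divide out (t - 8): quotient is t^2 - 7t + 6.
Factor the quadratic: (t - 6)(t - 1)
Result: (t - 8)(t - 6)(t - 1)


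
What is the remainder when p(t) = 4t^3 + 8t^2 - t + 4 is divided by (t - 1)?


By the Remainder Theorem, the remainder equals p(1):
  4*(1)^3 = 4
  8*(1)^2 = 8
  -1*(1)^1 = -1
  constant: 4
Sum: 4 + 8 - 1 + 4 = 15


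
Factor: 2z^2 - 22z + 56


Roots satisfy r1 + r2 = -b/a = 11 and r1*r2 = c/a = 28.
So r1 = 7, r2 = 4.
2z^2 - 22z + 56 = 2(z - r1)(z - r2) = 2(z - 7)(z - 4)


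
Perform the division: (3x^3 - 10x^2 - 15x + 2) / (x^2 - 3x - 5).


(3x^3 - 10x^2 - 15x + 2) / (x^2 - 3x - 5)
Step 1: 3x * (x^2 - 3x - 5) = 3x^3 - 9x^2 - 15x; subtract.
Step 2: -1 * (x^2 - 3x - 5) = -x^2 + 3x + 5; subtract.
Quotient: 3x - 1, Remainder: -3x - 3


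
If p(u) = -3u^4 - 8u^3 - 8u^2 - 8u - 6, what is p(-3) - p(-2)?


p(-3) = -81
p(-2) = -6
p(-3) - p(-2) = -81 + 6 = -75


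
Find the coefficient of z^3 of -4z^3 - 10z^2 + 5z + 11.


Read off the coefficient of z^3: -4


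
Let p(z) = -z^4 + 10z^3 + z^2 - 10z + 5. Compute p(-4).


Using direct substitution:
  -1 * (-4)^4 = -256
  10 * (-4)^3 = -640
  1 * (-4)^2 = 16
  -10 * (-4)^1 = 40
  constant: 5
Sum = -256 - 640 + 16 + 40 + 5 = -835


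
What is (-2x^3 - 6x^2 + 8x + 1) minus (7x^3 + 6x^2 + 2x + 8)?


Distribute the minus sign:
  (-2x^3 - 6x^2 + 8x + 1)
- (7x^3 + 6x^2 + 2x + 8)
Negate second polynomial: -7x^3 - 6x^2 - 2x - 8
Add: -9x^3 - 12x^2 + 6x - 7


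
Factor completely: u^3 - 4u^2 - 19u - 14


Try integer roots (divisors of -14). u=7: p(7)=0.
Divide out (u - 7): quotient is u^2 + 3u + 2.
Factor the quadratic: (u + 2)(u + 1)
Result: (u - 7)(u + 2)(u + 1)


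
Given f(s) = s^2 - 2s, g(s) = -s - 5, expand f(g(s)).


Substitute g(s) into f:
f(g(s)) = 1*(-s - 5)^2 + (-2)*(-s - 5)
(-s - 5)^2 = s^2 + 10s + 25
Expand and combine: s^2 + 12s + 35


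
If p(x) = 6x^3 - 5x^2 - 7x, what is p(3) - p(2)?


p(3) = 96
p(2) = 14
p(3) - p(2) = 96 - 14 = 82


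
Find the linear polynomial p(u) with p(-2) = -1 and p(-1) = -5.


p(u) = mu + b. Using p(-2)=-1, p(-1)=-5:
m = (-1 + 5)/(-2 + 1) = 4/-1 = -4
b = -1 - m*(-2) = -1 - 8 = -9
p(u) = -4u - 9


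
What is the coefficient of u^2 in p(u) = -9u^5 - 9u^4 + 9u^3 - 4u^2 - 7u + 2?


Read off the coefficient of u^2: -4


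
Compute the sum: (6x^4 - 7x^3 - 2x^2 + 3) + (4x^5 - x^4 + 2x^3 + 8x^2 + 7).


Align terms by degree and add:
  6x^4 - 7x^3 - 2x^2 + 3
+ 4x^5 - x^4 + 2x^3 + 8x^2 + 7
= 4x^5 + 5x^4 - 5x^3 + 6x^2 + 10


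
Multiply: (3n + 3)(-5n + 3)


Distribute each term of the first polynomial:
  (3n)(-5n + 3) = -15n^2 + 9n
  (3)(-5n + 3) = -15n + 9
Sum: -15n^2 - 6n + 9


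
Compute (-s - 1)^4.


Expand (-s - 1)^4 by repeated multiplication:
  (-s - 1)^2 = s^2 + 2s + 1
  (-s - 1)^3 = -s^3 - 3s^2 - 3s - 1
= s^4 + 4s^3 + 6s^2 + 4s + 1


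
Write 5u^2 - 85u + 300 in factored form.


Roots satisfy r1 + r2 = -b/a = 17 and r1*r2 = c/a = 60.
So r1 = 12, r2 = 5.
5u^2 - 85u + 300 = 5(u - r1)(u - r2) = 5(u - 12)(u - 5)


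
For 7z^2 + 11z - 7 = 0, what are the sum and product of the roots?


For az^2+bz+c=0: sum = -b/a, product = c/a.
a=7, b=11, c=-7
Sum = -(11)/7 = -11/7
Product = (-7)/7 = -1


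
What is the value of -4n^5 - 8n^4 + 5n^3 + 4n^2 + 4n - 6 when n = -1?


Using direct substitution:
  -4 * (-1)^5 = 4
  -8 * (-1)^4 = -8
  5 * (-1)^3 = -5
  4 * (-1)^2 = 4
  4 * (-1)^1 = -4
  constant: -6
Sum = 4 - 8 - 5 + 4 - 4 - 6 = -15


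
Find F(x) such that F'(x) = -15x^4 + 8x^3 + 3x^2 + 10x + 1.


Reverse power rule on each term:
  ∫ -15x^4 dx = -3x^5
  ∫ 8x^3 dx = 2x^4
  ∫ 3x^2 dx = x^3
  ∫ 10x dx = 5x^2
  ∫ 1 dx = x
F(x) = -3x^5 + 2x^4 + x^3 + 5x^2 + x + C


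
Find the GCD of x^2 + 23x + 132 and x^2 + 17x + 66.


Factor each:
  x^2 + 23x + 132 = (x + 11)(x + 12)
  x^2 + 17x + 66 = (x + 11)(x + 6)
Common monic factor: x + 11


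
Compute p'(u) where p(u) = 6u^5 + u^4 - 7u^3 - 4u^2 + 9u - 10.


Apply the power rule term by term:
  d/du(6u^5) = 30u^4
  d/du(u^4) = 4u^3
  d/du(-7u^3) = -21u^2
  d/du(-4u^2) = -8u
  d/du(9u) = 9
  d/du(-10) = 0
p'(u) = 30u^4 + 4u^3 - 21u^2 - 8u + 9


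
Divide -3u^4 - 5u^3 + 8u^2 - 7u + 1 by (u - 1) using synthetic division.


Synthetic division with c = 1. Coefficients: -3, -5, 8, -7, 1
Bring down -3.
  -3 * 1 = -3; -3 - 5 = -8
  -8 * 1 = -8; -8 + 8 = 0
  0 * 1 = 0; 0 - 7 = -7
  -7 * 1 = -7; -7 + 1 = -6
Quotient: -3u^3 - 8u^2 - 7, Remainder: -6


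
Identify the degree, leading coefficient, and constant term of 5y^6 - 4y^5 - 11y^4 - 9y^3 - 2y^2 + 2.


Highest power of y is 6, with coefficient 5. Constant term is 2.
Degree = 6, leading coefficient = 5, constant term = 2


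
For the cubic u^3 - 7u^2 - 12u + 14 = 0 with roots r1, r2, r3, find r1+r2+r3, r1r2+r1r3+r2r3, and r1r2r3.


Monic cubic u^3+bu^2+cu+d=0: sum=-b, pairwise sum=c, product=-d.
b=-7, c=-12, d=14
r1+r2+r3 = 7
r1r2+r1r3+r2r3 = -12
r1r2r3 = -14


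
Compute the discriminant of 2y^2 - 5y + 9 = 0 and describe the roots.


D = b^2 - 4ac = (-5)^2 - 4(2)(9) = 25 - 72 = -47
Since D < 0: two complex conjugate roots (no real roots)


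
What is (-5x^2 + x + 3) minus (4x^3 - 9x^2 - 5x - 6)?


Distribute the minus sign:
  (-5x^2 + x + 3)
- (4x^3 - 9x^2 - 5x - 6)
Negate second polynomial: -4x^3 + 9x^2 + 5x + 6
Add: -4x^3 + 4x^2 + 6x + 9


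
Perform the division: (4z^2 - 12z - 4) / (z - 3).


(4z^2 - 12z - 4) / (z - 3)
Step 1: 4z * (z - 3) = 4z^2 - 12z; subtract.
Step 2: 0 * (z - 3) = 0; subtract.
Quotient: 4z, Remainder: -4


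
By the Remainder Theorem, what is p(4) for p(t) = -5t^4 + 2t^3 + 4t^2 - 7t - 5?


By the Remainder Theorem, the remainder equals p(4):
  -5*(4)^4 = -1280
  2*(4)^3 = 128
  4*(4)^2 = 64
  -7*(4)^1 = -28
  constant: -5
Sum: -1280 + 128 + 64 - 28 - 5 = -1121


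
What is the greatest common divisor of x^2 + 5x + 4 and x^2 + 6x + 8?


Factor each:
  x^2 + 5x + 4 = (x + 4)(x + 1)
  x^2 + 6x + 8 = (x + 4)(x + 2)
Common monic factor: x + 4


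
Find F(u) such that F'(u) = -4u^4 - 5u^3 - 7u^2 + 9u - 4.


Reverse power rule on each term:
  ∫ -4u^4 du = -(4/5)u^5
  ∫ -5u^3 du = -(5/4)u^4
  ∫ -7u^2 du = -(7/3)u^3
  ∫ 9u du = (9/2)u^2
  ∫ -4 du = -4u
F(u) = -(4/5)u^5 - (5/4)u^4 - (7/3)u^3 + (9/2)u^2 - 4u + C


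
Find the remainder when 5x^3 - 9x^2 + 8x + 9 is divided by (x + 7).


By the Remainder Theorem, the remainder equals p(-7):
  5*(-7)^3 = -1715
  -9*(-7)^2 = -441
  8*(-7)^1 = -56
  constant: 9
Sum: -1715 - 441 - 56 + 9 = -2203


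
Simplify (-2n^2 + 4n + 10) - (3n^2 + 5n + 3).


Distribute the minus sign:
  (-2n^2 + 4n + 10)
- (3n^2 + 5n + 3)
Negate second polynomial: -3n^2 - 5n - 3
Add: -5n^2 - n + 7


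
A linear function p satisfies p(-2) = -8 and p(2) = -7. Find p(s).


p(s) = ms + b. Using p(-2)=-8, p(2)=-7:
m = (-8 + 7)/(-2 - 2) = -1/-4 = 1/4
b = -8 - m*(-2) = -8 + 1/2 = -15/2
p(s) = (1/4)s - (15/2)


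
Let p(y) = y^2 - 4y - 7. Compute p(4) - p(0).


p(4) = -7
p(0) = -7
p(4) - p(0) = -7 + 7 = 0


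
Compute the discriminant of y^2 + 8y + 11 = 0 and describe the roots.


D = b^2 - 4ac = (8)^2 - 4(1)(11) = 64 - 44 = 20
Since D > 0: two distinct irrational roots


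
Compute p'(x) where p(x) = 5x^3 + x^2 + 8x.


Apply the power rule term by term:
  d/dx(5x^3) = 15x^2
  d/dx(x^2) = 2x
  d/dx(8x) = 8
p'(x) = 15x^2 + 2x + 8


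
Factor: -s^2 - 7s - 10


Roots satisfy r1 + r2 = -b/a = -7 and r1*r2 = c/a = 10.
So r1 = -5, r2 = -2.
-s^2 - 7s - 10 = -(s - r1)(s - r2) = -(s + 5)(s + 2)


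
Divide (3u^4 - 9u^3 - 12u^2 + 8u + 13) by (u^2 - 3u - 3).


(3u^4 - 9u^3 - 12u^2 + 8u + 13) / (u^2 - 3u - 3)
Step 1: 3u^2 * (u^2 - 3u - 3) = 3u^4 - 9u^3 - 9u^2; subtract.
Step 2: 0 * (u^2 - 3u - 3) = 0; subtract.
Step 3: -3 * (u^2 - 3u - 3) = -3u^2 + 9u + 9; subtract.
Quotient: 3u^2 - 3, Remainder: -u + 4


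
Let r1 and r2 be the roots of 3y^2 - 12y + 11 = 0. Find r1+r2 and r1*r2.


For ay^2+by+c=0: sum = -b/a, product = c/a.
a=3, b=-12, c=11
Sum = -(-12)/3 = 4
Product = (11)/3 = 11/3


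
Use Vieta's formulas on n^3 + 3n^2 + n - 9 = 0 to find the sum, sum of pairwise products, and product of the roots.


Monic cubic n^3+bn^2+cn+d=0: sum=-b, pairwise sum=c, product=-d.
b=3, c=1, d=-9
r1+r2+r3 = -3
r1r2+r1r3+r2r3 = 1
r1r2r3 = 9


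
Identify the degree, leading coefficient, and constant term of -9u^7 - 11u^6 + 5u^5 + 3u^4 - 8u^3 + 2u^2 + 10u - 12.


Highest power of u is 7, with coefficient -9. Constant term is -12.
Degree = 7, leading coefficient = -9, constant term = -12


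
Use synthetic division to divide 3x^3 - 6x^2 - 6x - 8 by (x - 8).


Synthetic division with c = 8. Coefficients: 3, -6, -6, -8
Bring down 3.
  3 * 8 = 24; 24 - 6 = 18
  18 * 8 = 144; 144 - 6 = 138
  138 * 8 = 1104; 1104 - 8 = 1096
Quotient: 3x^2 + 18x + 138, Remainder: 1096


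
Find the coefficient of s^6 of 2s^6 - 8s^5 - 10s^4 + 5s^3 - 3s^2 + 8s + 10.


Read off the coefficient of s^6: 2


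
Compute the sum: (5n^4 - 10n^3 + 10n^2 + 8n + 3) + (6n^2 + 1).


Align terms by degree and add:
  5n^4 - 10n^3 + 10n^2 + 8n + 3
+ 6n^2 + 1
= 5n^4 - 10n^3 + 16n^2 + 8n + 4


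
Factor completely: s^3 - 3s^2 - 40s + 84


Try integer roots (divisors of 84). s=7: p(7)=0.
Divide out (s - 7): quotient is s^2 + 4s - 12.
Factor the quadratic: (s + 6)(s - 2)
Result: (s - 7)(s + 6)(s - 2)


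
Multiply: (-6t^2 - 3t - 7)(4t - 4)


Distribute each term of the first polynomial:
  (-6t^2)(4t - 4) = -24t^3 + 24t^2
  (-3t)(4t - 4) = -12t^2 + 12t
  (-7)(4t - 4) = -28t + 28
Sum: -24t^3 + 12t^2 - 16t + 28


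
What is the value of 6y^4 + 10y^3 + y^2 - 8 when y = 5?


Using direct substitution:
  6 * (5)^4 = 3750
  10 * (5)^3 = 1250
  1 * (5)^2 = 25
  0 * (5)^1 = 0
  constant: -8
Sum = 3750 + 1250 + 25 + 0 - 8 = 5017


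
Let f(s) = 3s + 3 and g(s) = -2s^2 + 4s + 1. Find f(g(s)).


Substitute g(s) into f:
f(g(s)) = 3*(-2s^2 + 4s + 1) + 3
Expand and combine: -6s^2 + 12s + 6


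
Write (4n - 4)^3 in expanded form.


Expand (4n - 4)^3 by repeated multiplication:
  (4n - 4)^2 = 16n^2 - 32n + 16
= 64n^3 - 192n^2 + 192n - 64


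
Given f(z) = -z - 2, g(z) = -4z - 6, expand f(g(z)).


Substitute g(z) into f:
f(g(z)) = -1*(-4z - 6) + (-2)
Expand and combine: 4z + 4


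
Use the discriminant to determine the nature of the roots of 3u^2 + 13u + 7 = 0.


D = b^2 - 4ac = (13)^2 - 4(3)(7) = 169 - 84 = 85
Since D > 0: two distinct irrational roots


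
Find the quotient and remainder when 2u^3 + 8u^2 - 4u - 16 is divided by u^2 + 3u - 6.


(2u^3 + 8u^2 - 4u - 16) / (u^2 + 3u - 6)
Step 1: 2u * (u^2 + 3u - 6) = 2u^3 + 6u^2 - 12u; subtract.
Step 2: 2 * (u^2 + 3u - 6) = 2u^2 + 6u - 12; subtract.
Quotient: 2u + 2, Remainder: 2u - 4


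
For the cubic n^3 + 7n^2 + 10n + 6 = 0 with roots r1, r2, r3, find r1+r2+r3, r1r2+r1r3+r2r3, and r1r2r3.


Monic cubic n^3+bn^2+cn+d=0: sum=-b, pairwise sum=c, product=-d.
b=7, c=10, d=6
r1+r2+r3 = -7
r1r2+r1r3+r2r3 = 10
r1r2r3 = -6


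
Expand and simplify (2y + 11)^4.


Expand (2y + 11)^4 by repeated multiplication:
  (2y + 11)^2 = 4y^2 + 44y + 121
  (2y + 11)^3 = 8y^3 + 132y^2 + 726y + 1331
= 16y^4 + 352y^3 + 2904y^2 + 10648y + 14641


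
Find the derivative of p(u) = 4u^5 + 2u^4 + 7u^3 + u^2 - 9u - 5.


Apply the power rule term by term:
  d/du(4u^5) = 20u^4
  d/du(2u^4) = 8u^3
  d/du(7u^3) = 21u^2
  d/du(u^2) = 2u
  d/du(-9u) = -9
  d/du(-5) = 0
p'(u) = 20u^4 + 8u^3 + 21u^2 + 2u - 9


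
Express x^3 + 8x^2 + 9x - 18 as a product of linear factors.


Try integer roots (divisors of -18). x=1: p(1)=0.
Divide out (x - 1): quotient is x^2 + 9x + 18.
Factor the quadratic: (x + 6)(x + 3)
Result: (x - 1)(x + 6)(x + 3)


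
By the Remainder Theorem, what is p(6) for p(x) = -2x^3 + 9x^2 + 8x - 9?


By the Remainder Theorem, the remainder equals p(6):
  -2*(6)^3 = -432
  9*(6)^2 = 324
  8*(6)^1 = 48
  constant: -9
Sum: -432 + 324 + 48 - 9 = -69


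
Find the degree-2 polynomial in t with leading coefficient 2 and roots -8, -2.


p(t) = 2(t + 8)(t + 2)
Expand: 2t^2 + 20t + 32


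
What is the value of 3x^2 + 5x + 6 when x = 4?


Using direct substitution:
  3 * (4)^2 = 48
  5 * (4)^1 = 20
  constant: 6
Sum = 48 + 20 + 6 = 74


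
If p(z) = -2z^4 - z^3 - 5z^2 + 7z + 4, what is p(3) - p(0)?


p(3) = -209
p(0) = 4
p(3) - p(0) = -209 - 4 = -213


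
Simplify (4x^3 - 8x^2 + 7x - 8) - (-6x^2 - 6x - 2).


Distribute the minus sign:
  (4x^3 - 8x^2 + 7x - 8)
- (-6x^2 - 6x - 2)
Negate second polynomial: 6x^2 + 6x + 2
Add: 4x^3 - 2x^2 + 13x - 6


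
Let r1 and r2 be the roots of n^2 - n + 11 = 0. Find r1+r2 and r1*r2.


For an^2+bn+c=0: sum = -b/a, product = c/a.
a=1, b=-1, c=11
Sum = -(-1)/1 = 1
Product = (11)/1 = 11


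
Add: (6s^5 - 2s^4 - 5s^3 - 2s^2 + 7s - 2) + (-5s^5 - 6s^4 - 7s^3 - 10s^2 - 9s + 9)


Align terms by degree and add:
  6s^5 - 2s^4 - 5s^3 - 2s^2 + 7s - 2
  -5s^5 - 6s^4 - 7s^3 - 10s^2 - 9s + 9
= s^5 - 8s^4 - 12s^3 - 12s^2 - 2s + 7


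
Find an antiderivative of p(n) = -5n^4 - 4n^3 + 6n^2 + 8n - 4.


Reverse power rule on each term:
  ∫ -5n^4 dn = -n^5
  ∫ -4n^3 dn = -n^4
  ∫ 6n^2 dn = 2n^3
  ∫ 8n dn = 4n^2
  ∫ -4 dn = -4n
F(n) = -n^5 - n^4 + 2n^3 + 4n^2 - 4n + C


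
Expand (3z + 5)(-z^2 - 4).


Distribute each term of the first polynomial:
  (3z)(-z^2 - 4) = -3z^3 - 12z
  (5)(-z^2 - 4) = -5z^2 - 20
Sum: -3z^3 - 5z^2 - 12z - 20


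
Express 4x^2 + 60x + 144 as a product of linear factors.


Roots satisfy r1 + r2 = -b/a = -15 and r1*r2 = c/a = 36.
So r1 = -3, r2 = -12.
4x^2 + 60x + 144 = 4(x - r1)(x - r2) = 4(x + 3)(x + 12)


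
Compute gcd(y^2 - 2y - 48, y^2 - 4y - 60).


Factor each:
  y^2 - 2y - 48 = (y + 6)(y - 8)
  y^2 - 4y - 60 = (y + 6)(y - 10)
Common monic factor: y + 6


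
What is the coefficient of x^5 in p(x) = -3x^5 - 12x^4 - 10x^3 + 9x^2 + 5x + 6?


Read off the coefficient of x^5: -3


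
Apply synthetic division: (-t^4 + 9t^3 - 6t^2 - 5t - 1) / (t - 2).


Synthetic division with c = 2. Coefficients: -1, 9, -6, -5, -1
Bring down -1.
  -1 * 2 = -2; -2 + 9 = 7
  7 * 2 = 14; 14 - 6 = 8
  8 * 2 = 16; 16 - 5 = 11
  11 * 2 = 22; 22 - 1 = 21
Quotient: -t^3 + 7t^2 + 8t + 11, Remainder: 21


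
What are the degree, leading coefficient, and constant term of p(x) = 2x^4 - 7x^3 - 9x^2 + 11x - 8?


Highest power of x is 4, with coefficient 2. Constant term is -8.
Degree = 4, leading coefficient = 2, constant term = -8


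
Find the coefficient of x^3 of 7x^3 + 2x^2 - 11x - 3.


Read off the coefficient of x^3: 7


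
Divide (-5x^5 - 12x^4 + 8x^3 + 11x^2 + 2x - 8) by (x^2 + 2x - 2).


(-5x^5 - 12x^4 + 8x^3 + 11x^2 + 2x - 8) / (x^2 + 2x - 2)
Step 1: -5x^3 * (x^2 + 2x - 2) = -5x^5 - 10x^4 + 10x^3; subtract.
Step 2: -2x^2 * (x^2 + 2x - 2) = -2x^4 - 4x^3 + 4x^2; subtract.
Step 3: 2x * (x^2 + 2x - 2) = 2x^3 + 4x^2 - 4x; subtract.
Step 4: 3 * (x^2 + 2x - 2) = 3x^2 + 6x - 6; subtract.
Quotient: -5x^3 - 2x^2 + 2x + 3, Remainder: -2


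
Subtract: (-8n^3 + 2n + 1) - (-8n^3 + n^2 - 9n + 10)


Distribute the minus sign:
  (-8n^3 + 2n + 1)
- (-8n^3 + n^2 - 9n + 10)
Negate second polynomial: 8n^3 - n^2 + 9n - 10
Add: -n^2 + 11n - 9


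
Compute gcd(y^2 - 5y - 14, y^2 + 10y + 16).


Factor each:
  y^2 - 5y - 14 = (y + 2)(y - 7)
  y^2 + 10y + 16 = (y + 2)(y + 8)
Common monic factor: y + 2


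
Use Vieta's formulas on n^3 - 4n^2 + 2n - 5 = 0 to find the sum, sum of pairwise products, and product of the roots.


Monic cubic n^3+bn^2+cn+d=0: sum=-b, pairwise sum=c, product=-d.
b=-4, c=2, d=-5
r1+r2+r3 = 4
r1r2+r1r3+r2r3 = 2
r1r2r3 = 5


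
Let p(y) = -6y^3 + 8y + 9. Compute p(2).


Using direct substitution:
  -6 * (2)^3 = -48
  0 * (2)^2 = 0
  8 * (2)^1 = 16
  constant: 9
Sum = -48 + 0 + 16 + 9 = -23


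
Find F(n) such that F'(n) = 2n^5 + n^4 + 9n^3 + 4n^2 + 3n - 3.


Reverse power rule on each term:
  ∫ 2n^5 dn = (1/3)n^6
  ∫ n^4 dn = (1/5)n^5
  ∫ 9n^3 dn = (9/4)n^4
  ∫ 4n^2 dn = (4/3)n^3
  ∫ 3n dn = (3/2)n^2
  ∫ -3 dn = -3n
F(n) = (1/3)n^6 + (1/5)n^5 + (9/4)n^4 + (4/3)n^3 + (3/2)n^2 - 3n + C


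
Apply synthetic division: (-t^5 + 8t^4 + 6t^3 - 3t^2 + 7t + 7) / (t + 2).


Synthetic division with c = -2. Coefficients: -1, 8, 6, -3, 7, 7
Bring down -1.
  -1 * -2 = 2; 2 + 8 = 10
  10 * -2 = -20; -20 + 6 = -14
  -14 * -2 = 28; 28 - 3 = 25
  25 * -2 = -50; -50 + 7 = -43
  -43 * -2 = 86; 86 + 7 = 93
Quotient: -t^4 + 10t^3 - 14t^2 + 25t - 43, Remainder: 93


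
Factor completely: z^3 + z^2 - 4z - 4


Try integer roots (divisors of -4). z=-1: p(-1)=0.
Divide out (z + 1): quotient is z^2 - 4.
Factor the quadratic: (z + 2)(z - 2)
Result: (z + 1)(z + 2)(z - 2)


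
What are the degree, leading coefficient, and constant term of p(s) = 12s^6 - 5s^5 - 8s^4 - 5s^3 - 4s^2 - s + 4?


Highest power of s is 6, with coefficient 12. Constant term is 4.
Degree = 6, leading coefficient = 12, constant term = 4


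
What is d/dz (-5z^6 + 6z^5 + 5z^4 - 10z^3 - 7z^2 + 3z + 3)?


Apply the power rule term by term:
  d/dz(-5z^6) = -30z^5
  d/dz(6z^5) = 30z^4
  d/dz(5z^4) = 20z^3
  d/dz(-10z^3) = -30z^2
  d/dz(-7z^2) = -14z
  d/dz(3z) = 3
  d/dz(3) = 0
p'(z) = -30z^5 + 30z^4 + 20z^3 - 30z^2 - 14z + 3


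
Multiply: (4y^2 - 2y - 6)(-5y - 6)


Distribute each term of the first polynomial:
  (4y^2)(-5y - 6) = -20y^3 - 24y^2
  (-2y)(-5y - 6) = 10y^2 + 12y
  (-6)(-5y - 6) = 30y + 36
Sum: -20y^3 - 14y^2 + 42y + 36


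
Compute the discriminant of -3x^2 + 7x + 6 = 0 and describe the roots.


D = b^2 - 4ac = (7)^2 - 4(-3)(6) = 49 + 72 = 121
Since D > 0: two distinct rational roots


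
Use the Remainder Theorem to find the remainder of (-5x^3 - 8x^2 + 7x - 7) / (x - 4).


By the Remainder Theorem, the remainder equals p(4):
  -5*(4)^3 = -320
  -8*(4)^2 = -128
  7*(4)^1 = 28
  constant: -7
Sum: -320 - 128 + 28 - 7 = -427


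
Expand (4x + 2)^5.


Expand (4x + 2)^5 by repeated multiplication:
  (4x + 2)^2 = 16x^2 + 16x + 4
  (4x + 2)^3 = 64x^3 + 96x^2 + 48x + 8
  (4x + 2)^4 = 256x^4 + 512x^3 + 384x^2 + 128x + 16
= 1024x^5 + 2560x^4 + 2560x^3 + 1280x^2 + 320x + 32


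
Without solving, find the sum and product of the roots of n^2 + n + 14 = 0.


For an^2+bn+c=0: sum = -b/a, product = c/a.
a=1, b=1, c=14
Sum = -(1)/1 = -1
Product = (14)/1 = 14


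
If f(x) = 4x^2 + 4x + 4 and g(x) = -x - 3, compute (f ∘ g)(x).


Substitute g(x) into f:
f(g(x)) = 4*(-x - 3)^2 + 4*(-x - 3) + 4
(-x - 3)^2 = x^2 + 6x + 9
Expand and combine: 4x^2 + 20x + 28


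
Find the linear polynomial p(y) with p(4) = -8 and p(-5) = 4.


p(y) = my + b. Using p(4)=-8, p(-5)=4:
m = (-8 - 4)/(4 + 5) = -12/9 = -4/3
b = -8 - m*(4) = -8 + 16/3 = -8/3
p(y) = -(4/3)y - (8/3)


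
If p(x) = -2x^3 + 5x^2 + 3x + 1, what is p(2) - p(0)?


p(2) = 11
p(0) = 1
p(2) - p(0) = 11 - 1 = 10


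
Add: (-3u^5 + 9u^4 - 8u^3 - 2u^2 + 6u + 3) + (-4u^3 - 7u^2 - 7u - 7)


Align terms by degree and add:
  -3u^5 + 9u^4 - 8u^3 - 2u^2 + 6u + 3
  -4u^3 - 7u^2 - 7u - 7
= -3u^5 + 9u^4 - 12u^3 - 9u^2 - u - 4


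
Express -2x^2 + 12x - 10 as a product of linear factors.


Roots satisfy r1 + r2 = -b/a = 6 and r1*r2 = c/a = 5.
So r1 = 1, r2 = 5.
-2x^2 + 12x - 10 = -2(x - r1)(x - r2) = -2(x - 1)(x - 5)


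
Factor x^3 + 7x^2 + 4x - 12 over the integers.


Try integer roots (divisors of -12). x=-2: p(-2)=0.
Divide out (x + 2): quotient is x^2 + 5x - 6.
Factor the quadratic: (x + 6)(x - 1)
Result: (x + 2)(x + 6)(x - 1)


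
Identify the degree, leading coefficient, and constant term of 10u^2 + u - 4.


Highest power of u is 2, with coefficient 10. Constant term is -4.
Degree = 2, leading coefficient = 10, constant term = -4


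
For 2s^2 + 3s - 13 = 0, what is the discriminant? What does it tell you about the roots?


D = b^2 - 4ac = (3)^2 - 4(2)(-13) = 9 + 104 = 113
Since D > 0: two distinct irrational roots


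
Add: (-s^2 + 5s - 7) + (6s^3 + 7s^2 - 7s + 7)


Align terms by degree and add:
  -s^2 + 5s - 7
+ 6s^3 + 7s^2 - 7s + 7
= 6s^3 + 6s^2 - 2s


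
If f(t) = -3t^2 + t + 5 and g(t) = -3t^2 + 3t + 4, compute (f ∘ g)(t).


Substitute g(t) into f:
f(g(t)) = -3*(-3t^2 + 3t + 4)^2 + 1*(-3t^2 + 3t + 4) + 5
(-3t^2 + 3t + 4)^2 = 9t^4 - 18t^3 - 15t^2 + 24t + 16
Expand and combine: -27t^4 + 54t^3 + 42t^2 - 69t - 39


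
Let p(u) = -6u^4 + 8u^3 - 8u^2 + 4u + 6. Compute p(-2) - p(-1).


p(-2) = -194
p(-1) = -20
p(-2) - p(-1) = -194 + 20 = -174


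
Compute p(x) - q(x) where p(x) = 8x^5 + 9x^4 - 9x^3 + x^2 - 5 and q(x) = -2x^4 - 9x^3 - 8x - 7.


Distribute the minus sign:
  (8x^5 + 9x^4 - 9x^3 + x^2 - 5)
- (-2x^4 - 9x^3 - 8x - 7)
Negate second polynomial: 2x^4 + 9x^3 + 8x + 7
Add: 8x^5 + 11x^4 + x^2 + 8x + 2


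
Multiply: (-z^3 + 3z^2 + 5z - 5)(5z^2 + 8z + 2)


Distribute each term of the first polynomial:
  (-z^3)(5z^2 + 8z + 2) = -5z^5 - 8z^4 - 2z^3
  (3z^2)(5z^2 + 8z + 2) = 15z^4 + 24z^3 + 6z^2
  (5z)(5z^2 + 8z + 2) = 25z^3 + 40z^2 + 10z
  (-5)(5z^2 + 8z + 2) = -25z^2 - 40z - 10
Sum: -5z^5 + 7z^4 + 47z^3 + 21z^2 - 30z - 10


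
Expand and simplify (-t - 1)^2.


Expand (-t - 1)^2 by repeated multiplication:
= t^2 + 2t + 1


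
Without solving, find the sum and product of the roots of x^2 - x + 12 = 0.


For ax^2+bx+c=0: sum = -b/a, product = c/a.
a=1, b=-1, c=12
Sum = -(-1)/1 = 1
Product = (12)/1 = 12


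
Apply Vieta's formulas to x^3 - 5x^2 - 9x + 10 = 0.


Monic cubic x^3+bx^2+cx+d=0: sum=-b, pairwise sum=c, product=-d.
b=-5, c=-9, d=10
r1+r2+r3 = 5
r1r2+r1r3+r2r3 = -9
r1r2r3 = -10


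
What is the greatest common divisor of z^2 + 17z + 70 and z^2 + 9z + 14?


Factor each:
  z^2 + 17z + 70 = (z + 7)(z + 10)
  z^2 + 9z + 14 = (z + 7)(z + 2)
Common monic factor: z + 7


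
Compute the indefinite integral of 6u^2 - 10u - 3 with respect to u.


Reverse power rule on each term:
  ∫ 6u^2 du = 2u^3
  ∫ -10u du = -5u^2
  ∫ -3 du = -3u
F(u) = 2u^3 - 5u^2 - 3u + C


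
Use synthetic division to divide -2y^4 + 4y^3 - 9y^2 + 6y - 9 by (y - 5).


Synthetic division with c = 5. Coefficients: -2, 4, -9, 6, -9
Bring down -2.
  -2 * 5 = -10; -10 + 4 = -6
  -6 * 5 = -30; -30 - 9 = -39
  -39 * 5 = -195; -195 + 6 = -189
  -189 * 5 = -945; -945 - 9 = -954
Quotient: -2y^3 - 6y^2 - 39y - 189, Remainder: -954


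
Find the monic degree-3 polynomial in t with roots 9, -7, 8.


p(t) = (t - 9)(t + 7)(t - 8)
Expand: t^3 - 10t^2 - 47t + 504


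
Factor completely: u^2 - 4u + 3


Roots satisfy r1 + r2 = -b/a = 4 and r1*r2 = c/a = 3.
So r1 = 1, r2 = 3.
u^2 - 4u + 3 = (u - r1)(u - r2) = (u - 1)(u - 3)


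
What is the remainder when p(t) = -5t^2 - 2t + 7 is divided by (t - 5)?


By the Remainder Theorem, the remainder equals p(5):
  -5*(5)^2 = -125
  -2*(5)^1 = -10
  constant: 7
Sum: -125 - 10 + 7 = -128


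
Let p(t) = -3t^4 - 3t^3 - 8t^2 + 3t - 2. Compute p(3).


Using direct substitution:
  -3 * (3)^4 = -243
  -3 * (3)^3 = -81
  -8 * (3)^2 = -72
  3 * (3)^1 = 9
  constant: -2
Sum = -243 - 81 - 72 + 9 - 2 = -389


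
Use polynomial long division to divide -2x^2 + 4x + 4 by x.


(-2x^2 + 4x + 4) / (x)
Step 1: -2x * (x) = -2x^2; subtract.
Step 2: 4 * (x) = 4x; subtract.
Quotient: -2x + 4, Remainder: 4


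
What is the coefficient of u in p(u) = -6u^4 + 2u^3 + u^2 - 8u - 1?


Read off the coefficient of u: -8


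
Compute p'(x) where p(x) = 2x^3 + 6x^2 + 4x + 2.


Apply the power rule term by term:
  d/dx(2x^3) = 6x^2
  d/dx(6x^2) = 12x
  d/dx(4x) = 4
  d/dx(2) = 0
p'(x) = 6x^2 + 12x + 4


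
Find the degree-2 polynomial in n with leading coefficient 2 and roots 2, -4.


p(n) = 2(n - 2)(n + 4)
Expand: 2n^2 + 4n - 16


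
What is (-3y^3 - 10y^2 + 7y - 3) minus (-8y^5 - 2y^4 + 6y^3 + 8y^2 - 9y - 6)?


Distribute the minus sign:
  (-3y^3 - 10y^2 + 7y - 3)
- (-8y^5 - 2y^4 + 6y^3 + 8y^2 - 9y - 6)
Negate second polynomial: 8y^5 + 2y^4 - 6y^3 - 8y^2 + 9y + 6
Add: 8y^5 + 2y^4 - 9y^3 - 18y^2 + 16y + 3


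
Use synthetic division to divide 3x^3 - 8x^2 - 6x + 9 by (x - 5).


Synthetic division with c = 5. Coefficients: 3, -8, -6, 9
Bring down 3.
  3 * 5 = 15; 15 - 8 = 7
  7 * 5 = 35; 35 - 6 = 29
  29 * 5 = 145; 145 + 9 = 154
Quotient: 3x^2 + 7x + 29, Remainder: 154


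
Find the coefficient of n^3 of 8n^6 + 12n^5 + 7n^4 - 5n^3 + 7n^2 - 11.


Read off the coefficient of n^3: -5


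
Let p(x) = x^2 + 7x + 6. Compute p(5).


Using direct substitution:
  1 * (5)^2 = 25
  7 * (5)^1 = 35
  constant: 6
Sum = 25 + 35 + 6 = 66


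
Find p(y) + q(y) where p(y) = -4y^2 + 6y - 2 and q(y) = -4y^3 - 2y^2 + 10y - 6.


Align terms by degree and add:
  -4y^2 + 6y - 2
  -4y^3 - 2y^2 + 10y - 6
= -4y^3 - 6y^2 + 16y - 8


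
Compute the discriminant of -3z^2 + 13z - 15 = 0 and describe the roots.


D = b^2 - 4ac = (13)^2 - 4(-3)(-15) = 169 - 180 = -11
Since D < 0: two complex conjugate roots (no real roots)


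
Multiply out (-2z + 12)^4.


Expand (-2z + 12)^4 by repeated multiplication:
  (-2z + 12)^2 = 4z^2 - 48z + 144
  (-2z + 12)^3 = -8z^3 + 144z^2 - 864z + 1728
= 16z^4 - 384z^3 + 3456z^2 - 13824z + 20736


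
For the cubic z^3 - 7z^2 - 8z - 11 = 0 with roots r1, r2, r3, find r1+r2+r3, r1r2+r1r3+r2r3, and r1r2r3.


Monic cubic z^3+bz^2+cz+d=0: sum=-b, pairwise sum=c, product=-d.
b=-7, c=-8, d=-11
r1+r2+r3 = 7
r1r2+r1r3+r2r3 = -8
r1r2r3 = 11


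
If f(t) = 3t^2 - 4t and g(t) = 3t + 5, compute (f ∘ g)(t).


Substitute g(t) into f:
f(g(t)) = 3*(3t + 5)^2 + (-4)*(3t + 5)
(3t + 5)^2 = 9t^2 + 30t + 25
Expand and combine: 27t^2 + 78t + 55


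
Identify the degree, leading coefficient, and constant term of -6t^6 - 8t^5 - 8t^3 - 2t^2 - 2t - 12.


Highest power of t is 6, with coefficient -6. Constant term is -12.
Degree = 6, leading coefficient = -6, constant term = -12


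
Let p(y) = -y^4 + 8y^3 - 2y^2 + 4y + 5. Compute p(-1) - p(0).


p(-1) = -10
p(0) = 5
p(-1) - p(0) = -10 - 5 = -15


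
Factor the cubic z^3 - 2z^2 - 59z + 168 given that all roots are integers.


Try integer roots (divisors of 168). z=-8: p(-8)=0.
Divide out (z + 8): quotient is z^2 - 10z + 21.
Factor the quadratic: (z - 3)(z - 7)
Result: (z + 8)(z - 3)(z - 7)


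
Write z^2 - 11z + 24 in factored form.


Roots satisfy r1 + r2 = -b/a = 11 and r1*r2 = c/a = 24.
So r1 = 8, r2 = 3.
z^2 - 11z + 24 = (z - r1)(z - r2) = (z - 8)(z - 3)


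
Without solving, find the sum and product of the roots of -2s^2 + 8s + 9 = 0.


For as^2+bs+c=0: sum = -b/a, product = c/a.
a=-2, b=8, c=9
Sum = -(8)/-2 = 4
Product = (9)/-2 = -9/2


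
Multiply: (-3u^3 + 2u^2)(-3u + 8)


Distribute each term of the first polynomial:
  (-3u^3)(-3u + 8) = 9u^4 - 24u^3
  (2u^2)(-3u + 8) = -6u^3 + 16u^2
Sum: 9u^4 - 30u^3 + 16u^2


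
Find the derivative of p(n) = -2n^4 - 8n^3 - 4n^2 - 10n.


Apply the power rule term by term:
  d/dn(-2n^4) = -8n^3
  d/dn(-8n^3) = -24n^2
  d/dn(-4n^2) = -8n
  d/dn(-10n) = -10
p'(n) = -8n^3 - 24n^2 - 8n - 10


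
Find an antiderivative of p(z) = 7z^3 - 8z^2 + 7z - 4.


Reverse power rule on each term:
  ∫ 7z^3 dz = (7/4)z^4
  ∫ -8z^2 dz = -(8/3)z^3
  ∫ 7z dz = (7/2)z^2
  ∫ -4 dz = -4z
F(z) = (7/4)z^4 - (8/3)z^3 + (7/2)z^2 - 4z + C


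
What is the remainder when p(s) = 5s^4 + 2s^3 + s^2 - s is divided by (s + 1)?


By the Remainder Theorem, the remainder equals p(-1):
  5*(-1)^4 = 5
  2*(-1)^3 = -2
  1*(-1)^2 = 1
  -1*(-1)^1 = 1
  constant: 0
Sum: 5 - 2 + 1 + 1 + 0 = 5


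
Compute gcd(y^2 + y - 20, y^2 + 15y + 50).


Factor each:
  y^2 + y - 20 = (y + 5)(y - 4)
  y^2 + 15y + 50 = (y + 5)(y + 10)
Common monic factor: y + 5


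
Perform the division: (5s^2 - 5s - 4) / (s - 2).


(5s^2 - 5s - 4) / (s - 2)
Step 1: 5s * (s - 2) = 5s^2 - 10s; subtract.
Step 2: 5 * (s - 2) = 5s - 10; subtract.
Quotient: 5s + 5, Remainder: 6


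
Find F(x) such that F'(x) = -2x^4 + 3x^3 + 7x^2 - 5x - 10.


Reverse power rule on each term:
  ∫ -2x^4 dx = -(2/5)x^5
  ∫ 3x^3 dx = (3/4)x^4
  ∫ 7x^2 dx = (7/3)x^3
  ∫ -5x dx = -(5/2)x^2
  ∫ -10 dx = -10x
F(x) = -(2/5)x^5 + (3/4)x^4 + (7/3)x^3 - (5/2)x^2 - 10x + C


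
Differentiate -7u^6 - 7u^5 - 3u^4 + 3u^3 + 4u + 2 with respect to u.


Apply the power rule term by term:
  d/du(-7u^6) = -42u^5
  d/du(-7u^5) = -35u^4
  d/du(-3u^4) = -12u^3
  d/du(3u^3) = 9u^2
  d/du(4u) = 4
  d/du(2) = 0
p'(u) = -42u^5 - 35u^4 - 12u^3 + 9u^2 + 4


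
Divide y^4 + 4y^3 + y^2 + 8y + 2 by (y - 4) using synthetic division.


Synthetic division with c = 4. Coefficients: 1, 4, 1, 8, 2
Bring down 1.
  1 * 4 = 4; 4 + 4 = 8
  8 * 4 = 32; 32 + 1 = 33
  33 * 4 = 132; 132 + 8 = 140
  140 * 4 = 560; 560 + 2 = 562
Quotient: y^3 + 8y^2 + 33y + 140, Remainder: 562


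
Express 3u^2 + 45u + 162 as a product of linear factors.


Roots satisfy r1 + r2 = -b/a = -15 and r1*r2 = c/a = 54.
So r1 = -6, r2 = -9.
3u^2 + 45u + 162 = 3(u - r1)(u - r2) = 3(u + 6)(u + 9)


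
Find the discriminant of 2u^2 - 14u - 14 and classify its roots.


D = b^2 - 4ac = (-14)^2 - 4(2)(-14) = 196 + 112 = 308
Since D > 0: two distinct irrational roots


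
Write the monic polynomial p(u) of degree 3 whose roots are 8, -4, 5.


p(u) = (u - 8)(u + 4)(u - 5)
Expand: u^3 - 9u^2 - 12u + 160


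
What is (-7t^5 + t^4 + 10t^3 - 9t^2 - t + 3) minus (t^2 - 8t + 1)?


Distribute the minus sign:
  (-7t^5 + t^4 + 10t^3 - 9t^2 - t + 3)
- (t^2 - 8t + 1)
Negate second polynomial: -t^2 + 8t - 1
Add: -7t^5 + t^4 + 10t^3 - 10t^2 + 7t + 2


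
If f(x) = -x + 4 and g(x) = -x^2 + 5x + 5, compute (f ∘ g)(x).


Substitute g(x) into f:
f(g(x)) = -1*(-x^2 + 5x + 5) + 4
Expand and combine: x^2 - 5x - 1


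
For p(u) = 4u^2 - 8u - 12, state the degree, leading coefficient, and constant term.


Highest power of u is 2, with coefficient 4. Constant term is -12.
Degree = 2, leading coefficient = 4, constant term = -12


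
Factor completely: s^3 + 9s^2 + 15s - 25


Try integer roots (divisors of -25). s=-5: p(-5)=0.
Divide out (s + 5): quotient is s^2 + 4s - 5.
Factor the quadratic: (s - 1)(s + 5)
Result: (s + 5)(s - 1)(s + 5)


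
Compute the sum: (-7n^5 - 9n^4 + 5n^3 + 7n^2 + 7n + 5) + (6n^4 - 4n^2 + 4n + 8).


Align terms by degree and add:
  -7n^5 - 9n^4 + 5n^3 + 7n^2 + 7n + 5
+ 6n^4 - 4n^2 + 4n + 8
= -7n^5 - 3n^4 + 5n^3 + 3n^2 + 11n + 13


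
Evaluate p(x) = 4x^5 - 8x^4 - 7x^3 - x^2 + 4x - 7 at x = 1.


Using direct substitution:
  4 * (1)^5 = 4
  -8 * (1)^4 = -8
  -7 * (1)^3 = -7
  -1 * (1)^2 = -1
  4 * (1)^1 = 4
  constant: -7
Sum = 4 - 8 - 7 - 1 + 4 - 7 = -15


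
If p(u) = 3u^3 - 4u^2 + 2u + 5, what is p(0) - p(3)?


p(0) = 5
p(3) = 56
p(0) - p(3) = 5 - 56 = -51


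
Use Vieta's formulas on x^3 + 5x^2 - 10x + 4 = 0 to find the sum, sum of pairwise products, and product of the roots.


Monic cubic x^3+bx^2+cx+d=0: sum=-b, pairwise sum=c, product=-d.
b=5, c=-10, d=4
r1+r2+r3 = -5
r1r2+r1r3+r2r3 = -10
r1r2r3 = -4


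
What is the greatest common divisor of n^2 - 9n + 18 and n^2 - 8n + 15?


Factor each:
  n^2 - 9n + 18 = (n - 3)(n - 6)
  n^2 - 8n + 15 = (n - 3)(n - 5)
Common monic factor: n - 3
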